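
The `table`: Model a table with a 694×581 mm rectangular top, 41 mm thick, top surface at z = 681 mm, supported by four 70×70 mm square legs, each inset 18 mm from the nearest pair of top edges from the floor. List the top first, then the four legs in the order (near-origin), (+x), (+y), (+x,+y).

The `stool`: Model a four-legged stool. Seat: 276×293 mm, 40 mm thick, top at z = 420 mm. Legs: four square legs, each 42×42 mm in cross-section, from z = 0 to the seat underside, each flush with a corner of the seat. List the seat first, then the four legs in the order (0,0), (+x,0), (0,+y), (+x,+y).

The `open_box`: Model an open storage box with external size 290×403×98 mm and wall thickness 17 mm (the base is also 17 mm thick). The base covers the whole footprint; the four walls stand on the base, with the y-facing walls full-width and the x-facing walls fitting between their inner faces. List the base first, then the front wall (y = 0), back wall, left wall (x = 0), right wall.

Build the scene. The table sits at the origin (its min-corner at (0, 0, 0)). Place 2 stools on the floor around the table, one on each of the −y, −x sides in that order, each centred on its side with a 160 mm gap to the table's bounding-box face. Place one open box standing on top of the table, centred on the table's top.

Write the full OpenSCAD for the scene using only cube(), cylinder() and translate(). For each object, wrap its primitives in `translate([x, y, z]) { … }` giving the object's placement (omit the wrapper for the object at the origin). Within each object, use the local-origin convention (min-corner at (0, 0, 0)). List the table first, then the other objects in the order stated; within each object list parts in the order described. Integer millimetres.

translate([0, 0, 640]) cube([694, 581, 41]);
translate([18, 18, 0]) cube([70, 70, 640]);
translate([606, 18, 0]) cube([70, 70, 640]);
translate([18, 493, 0]) cube([70, 70, 640]);
translate([606, 493, 0]) cube([70, 70, 640]);
translate([209, -453, 0]) {
  translate([0, 0, 380]) cube([276, 293, 40]);
  cube([42, 42, 380]);
  translate([234, 0, 0]) cube([42, 42, 380]);
  translate([0, 251, 0]) cube([42, 42, 380]);
  translate([234, 251, 0]) cube([42, 42, 380]);
}
translate([-436, 144, 0]) {
  translate([0, 0, 380]) cube([276, 293, 40]);
  cube([42, 42, 380]);
  translate([234, 0, 0]) cube([42, 42, 380]);
  translate([0, 251, 0]) cube([42, 42, 380]);
  translate([234, 251, 0]) cube([42, 42, 380]);
}
translate([202, 89, 681]) {
  cube([290, 403, 17]);
  translate([0, 0, 17]) cube([290, 17, 81]);
  translate([0, 386, 17]) cube([290, 17, 81]);
  translate([0, 17, 17]) cube([17, 369, 81]);
  translate([273, 17, 17]) cube([17, 369, 81]);
}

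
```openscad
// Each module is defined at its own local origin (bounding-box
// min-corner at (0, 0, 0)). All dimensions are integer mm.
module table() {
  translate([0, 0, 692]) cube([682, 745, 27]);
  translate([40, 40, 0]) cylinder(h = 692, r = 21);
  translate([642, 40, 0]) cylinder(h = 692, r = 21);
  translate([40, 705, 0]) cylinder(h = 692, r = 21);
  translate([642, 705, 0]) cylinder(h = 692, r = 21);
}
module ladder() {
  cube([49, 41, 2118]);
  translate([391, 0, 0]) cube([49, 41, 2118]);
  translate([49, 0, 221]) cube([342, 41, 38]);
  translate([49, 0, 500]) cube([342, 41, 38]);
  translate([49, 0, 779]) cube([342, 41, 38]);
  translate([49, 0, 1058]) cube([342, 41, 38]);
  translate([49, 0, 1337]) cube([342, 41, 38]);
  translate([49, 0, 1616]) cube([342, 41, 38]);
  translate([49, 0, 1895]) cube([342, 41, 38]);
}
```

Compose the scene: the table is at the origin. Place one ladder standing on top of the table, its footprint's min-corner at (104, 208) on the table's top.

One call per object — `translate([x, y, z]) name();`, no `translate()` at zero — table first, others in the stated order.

table();
translate([104, 208, 719]) ladder();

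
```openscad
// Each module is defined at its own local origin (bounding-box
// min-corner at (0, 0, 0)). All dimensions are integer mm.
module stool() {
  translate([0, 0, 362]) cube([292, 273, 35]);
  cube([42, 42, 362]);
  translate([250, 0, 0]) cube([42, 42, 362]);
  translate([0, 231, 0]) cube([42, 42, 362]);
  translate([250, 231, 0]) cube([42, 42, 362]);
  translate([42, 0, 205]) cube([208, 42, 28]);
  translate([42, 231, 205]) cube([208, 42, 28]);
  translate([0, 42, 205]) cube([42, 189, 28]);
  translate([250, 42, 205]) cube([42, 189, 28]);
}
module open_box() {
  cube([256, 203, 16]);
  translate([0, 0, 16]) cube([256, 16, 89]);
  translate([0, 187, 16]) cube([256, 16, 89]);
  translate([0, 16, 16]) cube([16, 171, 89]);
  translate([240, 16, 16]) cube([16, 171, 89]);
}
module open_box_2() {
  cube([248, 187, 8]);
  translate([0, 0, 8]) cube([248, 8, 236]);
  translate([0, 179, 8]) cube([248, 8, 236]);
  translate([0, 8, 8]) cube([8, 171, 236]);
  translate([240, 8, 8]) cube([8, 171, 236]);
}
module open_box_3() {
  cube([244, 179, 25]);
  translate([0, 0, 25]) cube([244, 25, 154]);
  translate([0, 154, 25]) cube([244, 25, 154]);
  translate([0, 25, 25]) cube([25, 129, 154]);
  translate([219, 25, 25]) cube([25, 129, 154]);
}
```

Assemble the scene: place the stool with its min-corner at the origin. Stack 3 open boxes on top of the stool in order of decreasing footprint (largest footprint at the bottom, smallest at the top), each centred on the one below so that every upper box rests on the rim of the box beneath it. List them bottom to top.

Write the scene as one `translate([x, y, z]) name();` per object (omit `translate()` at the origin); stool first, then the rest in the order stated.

stool();
translate([18, 35, 397]) open_box();
translate([22, 43, 502]) open_box_2();
translate([24, 47, 746]) open_box_3();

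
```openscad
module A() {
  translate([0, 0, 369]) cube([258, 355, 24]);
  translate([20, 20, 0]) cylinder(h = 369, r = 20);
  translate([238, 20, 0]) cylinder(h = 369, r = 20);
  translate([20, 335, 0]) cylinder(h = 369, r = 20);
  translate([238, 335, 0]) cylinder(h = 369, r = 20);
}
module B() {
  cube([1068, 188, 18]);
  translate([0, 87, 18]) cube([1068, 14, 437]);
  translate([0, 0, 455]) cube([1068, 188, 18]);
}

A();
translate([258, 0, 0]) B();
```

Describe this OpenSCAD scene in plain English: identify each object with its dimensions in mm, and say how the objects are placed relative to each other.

A is a four-legged stool. The seat is a 258×355×24 mm slab whose top surface is at z = 393 mm; four round legs, each 40 mm in diameter, run from the floor (z = 0) to the underside of the seat, each leg's axis is inset half a diameter from the nearest pair of seat edges (so the leg's bounding box is flush with the corner).

B is an I-beam lying along x, 1068 mm long. Overall section height 473 mm. Two flanges 188 mm wide (y) and 18 mm thick, one on the floor and one at the top; a web 14 mm thick runs between them, centred on the flange width.

The I-beam is against the stool's +x side, with their −y faces flush.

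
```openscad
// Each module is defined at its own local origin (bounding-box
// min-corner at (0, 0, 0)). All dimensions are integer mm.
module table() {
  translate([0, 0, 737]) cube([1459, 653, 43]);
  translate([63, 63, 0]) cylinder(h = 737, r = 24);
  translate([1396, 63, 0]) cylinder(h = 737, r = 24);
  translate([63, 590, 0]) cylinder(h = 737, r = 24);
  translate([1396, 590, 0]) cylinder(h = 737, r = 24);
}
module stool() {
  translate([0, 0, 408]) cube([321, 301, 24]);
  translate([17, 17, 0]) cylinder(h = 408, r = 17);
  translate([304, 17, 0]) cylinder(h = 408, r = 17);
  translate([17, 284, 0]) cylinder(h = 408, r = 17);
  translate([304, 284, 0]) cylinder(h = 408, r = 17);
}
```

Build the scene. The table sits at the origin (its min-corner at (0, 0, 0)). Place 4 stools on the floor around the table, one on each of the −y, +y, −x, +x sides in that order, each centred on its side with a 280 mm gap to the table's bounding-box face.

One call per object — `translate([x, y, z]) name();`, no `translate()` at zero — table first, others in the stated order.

table();
translate([569, -581, 0]) stool();
translate([569, 933, 0]) stool();
translate([-601, 176, 0]) stool();
translate([1739, 176, 0]) stool();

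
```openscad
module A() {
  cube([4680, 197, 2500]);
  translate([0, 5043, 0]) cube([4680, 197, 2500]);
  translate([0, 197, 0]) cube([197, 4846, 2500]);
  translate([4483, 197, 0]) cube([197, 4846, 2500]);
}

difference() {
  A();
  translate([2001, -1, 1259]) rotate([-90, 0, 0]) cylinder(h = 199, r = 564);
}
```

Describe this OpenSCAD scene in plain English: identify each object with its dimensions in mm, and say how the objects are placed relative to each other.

A is the wall frame of a small rectangular building: four walls, each 2500 mm tall and 197 mm thick, enclosing a footprint 4680 mm (x) by 5240 mm (y) outside-to-outside, with no floor or roof. The front and back walls (the −y and +y sides) span the full width; the two side walls fit between them.

The house frame has a circular hole of radius 564 mm through its front wall, centred at (x = 2001, z = 1259).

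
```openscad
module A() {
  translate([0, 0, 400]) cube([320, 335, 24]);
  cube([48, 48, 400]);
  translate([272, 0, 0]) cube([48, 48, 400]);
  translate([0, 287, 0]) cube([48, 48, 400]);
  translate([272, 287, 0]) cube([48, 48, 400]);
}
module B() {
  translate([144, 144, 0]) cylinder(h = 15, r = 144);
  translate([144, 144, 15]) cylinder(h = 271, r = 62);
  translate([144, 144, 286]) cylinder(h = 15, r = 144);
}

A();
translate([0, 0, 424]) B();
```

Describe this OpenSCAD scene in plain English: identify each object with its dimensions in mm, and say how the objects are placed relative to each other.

A is a four-legged stool. The seat is a 320×335×24 mm slab whose top surface is at z = 424 mm; four square legs, each 48×48 mm in cross-section, run from the floor (z = 0) to the underside of the seat, each flush with a corner of the seat.

B is a spool: two coaxial disc flanges of radius 144 mm and thickness 15 mm, joined by a core cylinder of radius 62 mm and height 271 mm. The lower flange rests on z = 0 and the three cylinders share a vertical axis.

The spool is on top of the stool.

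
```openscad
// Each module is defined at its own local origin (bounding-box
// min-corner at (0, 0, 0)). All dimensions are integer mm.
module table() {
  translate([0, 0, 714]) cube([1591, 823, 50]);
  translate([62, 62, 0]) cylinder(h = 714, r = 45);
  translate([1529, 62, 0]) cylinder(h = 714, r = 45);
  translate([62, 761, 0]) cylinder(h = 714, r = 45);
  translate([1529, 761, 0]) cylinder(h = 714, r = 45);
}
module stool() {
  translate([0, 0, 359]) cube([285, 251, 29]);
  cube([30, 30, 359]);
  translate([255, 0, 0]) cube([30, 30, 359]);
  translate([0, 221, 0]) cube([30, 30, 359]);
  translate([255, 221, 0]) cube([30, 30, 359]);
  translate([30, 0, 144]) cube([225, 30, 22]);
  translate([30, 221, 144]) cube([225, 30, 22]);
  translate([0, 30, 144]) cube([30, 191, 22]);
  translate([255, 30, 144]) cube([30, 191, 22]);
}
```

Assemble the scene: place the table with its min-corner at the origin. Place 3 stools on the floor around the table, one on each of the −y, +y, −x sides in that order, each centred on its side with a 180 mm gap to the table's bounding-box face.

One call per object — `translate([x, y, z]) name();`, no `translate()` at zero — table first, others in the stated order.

table();
translate([653, -431, 0]) stool();
translate([653, 1003, 0]) stool();
translate([-465, 286, 0]) stool();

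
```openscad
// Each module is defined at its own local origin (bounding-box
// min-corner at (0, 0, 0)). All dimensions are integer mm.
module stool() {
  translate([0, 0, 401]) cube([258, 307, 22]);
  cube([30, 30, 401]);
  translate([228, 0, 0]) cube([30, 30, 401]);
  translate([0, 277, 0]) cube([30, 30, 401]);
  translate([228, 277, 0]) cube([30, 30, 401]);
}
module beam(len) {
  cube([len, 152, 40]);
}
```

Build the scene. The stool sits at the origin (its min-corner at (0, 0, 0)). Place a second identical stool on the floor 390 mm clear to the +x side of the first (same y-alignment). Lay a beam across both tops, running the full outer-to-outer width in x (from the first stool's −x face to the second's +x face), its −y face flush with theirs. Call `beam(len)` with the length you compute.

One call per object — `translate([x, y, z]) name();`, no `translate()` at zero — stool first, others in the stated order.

stool();
translate([648, 0, 0]) stool();
translate([0, 0, 423]) beam(906);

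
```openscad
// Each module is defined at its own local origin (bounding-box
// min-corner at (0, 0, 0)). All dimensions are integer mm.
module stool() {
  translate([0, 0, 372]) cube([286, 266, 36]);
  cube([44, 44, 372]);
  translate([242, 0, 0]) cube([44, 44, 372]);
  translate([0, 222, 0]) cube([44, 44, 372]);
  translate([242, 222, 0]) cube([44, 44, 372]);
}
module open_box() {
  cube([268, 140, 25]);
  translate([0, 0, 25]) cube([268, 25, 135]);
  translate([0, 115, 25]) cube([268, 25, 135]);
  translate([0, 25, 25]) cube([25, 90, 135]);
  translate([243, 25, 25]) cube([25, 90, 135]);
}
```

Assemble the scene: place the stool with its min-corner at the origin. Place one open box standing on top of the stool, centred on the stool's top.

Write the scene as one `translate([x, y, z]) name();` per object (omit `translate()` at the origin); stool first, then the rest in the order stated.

stool();
translate([9, 63, 408]) open_box();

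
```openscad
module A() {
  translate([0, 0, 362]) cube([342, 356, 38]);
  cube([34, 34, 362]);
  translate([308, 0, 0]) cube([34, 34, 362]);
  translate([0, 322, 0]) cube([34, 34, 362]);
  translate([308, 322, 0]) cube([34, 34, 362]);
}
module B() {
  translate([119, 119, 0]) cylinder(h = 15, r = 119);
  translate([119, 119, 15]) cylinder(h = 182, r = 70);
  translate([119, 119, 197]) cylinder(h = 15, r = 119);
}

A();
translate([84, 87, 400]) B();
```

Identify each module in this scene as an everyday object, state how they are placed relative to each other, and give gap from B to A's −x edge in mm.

A is a stool. B is a spool. The spool is on top of the stool. The gap from the spool to the stool's −x edge is 84 mm.

The spool's min-x is at 84; the stool's min-x is 0; gap = 84 mm.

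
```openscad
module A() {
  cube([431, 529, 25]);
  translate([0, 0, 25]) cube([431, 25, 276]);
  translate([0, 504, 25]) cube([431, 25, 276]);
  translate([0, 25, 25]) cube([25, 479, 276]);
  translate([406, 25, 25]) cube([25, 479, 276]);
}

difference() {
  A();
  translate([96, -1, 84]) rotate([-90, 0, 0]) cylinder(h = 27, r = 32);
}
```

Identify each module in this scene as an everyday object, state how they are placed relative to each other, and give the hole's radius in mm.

A is an open box. The open box has a circular hole through its front wall. The hole's radius is 32 mm.

The subtracted cylinder has r = 32 mm.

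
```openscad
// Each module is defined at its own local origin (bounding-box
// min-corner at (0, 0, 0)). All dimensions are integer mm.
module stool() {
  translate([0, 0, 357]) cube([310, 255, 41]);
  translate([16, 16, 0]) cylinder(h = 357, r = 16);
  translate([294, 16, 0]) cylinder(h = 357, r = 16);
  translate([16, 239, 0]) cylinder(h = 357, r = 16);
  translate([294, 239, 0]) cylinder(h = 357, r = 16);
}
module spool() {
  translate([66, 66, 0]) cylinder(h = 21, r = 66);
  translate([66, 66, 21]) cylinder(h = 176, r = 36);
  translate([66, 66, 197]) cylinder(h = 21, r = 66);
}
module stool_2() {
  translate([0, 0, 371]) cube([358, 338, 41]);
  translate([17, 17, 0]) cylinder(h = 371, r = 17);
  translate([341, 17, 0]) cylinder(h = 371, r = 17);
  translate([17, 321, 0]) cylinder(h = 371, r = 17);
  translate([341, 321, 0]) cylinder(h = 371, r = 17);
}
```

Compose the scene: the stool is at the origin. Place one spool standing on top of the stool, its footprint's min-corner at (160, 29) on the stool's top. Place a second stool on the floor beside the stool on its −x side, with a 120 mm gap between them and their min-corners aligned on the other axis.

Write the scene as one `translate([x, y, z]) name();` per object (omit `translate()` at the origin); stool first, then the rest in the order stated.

stool();
translate([160, 29, 398]) spool();
translate([-478, 0, 0]) stool_2();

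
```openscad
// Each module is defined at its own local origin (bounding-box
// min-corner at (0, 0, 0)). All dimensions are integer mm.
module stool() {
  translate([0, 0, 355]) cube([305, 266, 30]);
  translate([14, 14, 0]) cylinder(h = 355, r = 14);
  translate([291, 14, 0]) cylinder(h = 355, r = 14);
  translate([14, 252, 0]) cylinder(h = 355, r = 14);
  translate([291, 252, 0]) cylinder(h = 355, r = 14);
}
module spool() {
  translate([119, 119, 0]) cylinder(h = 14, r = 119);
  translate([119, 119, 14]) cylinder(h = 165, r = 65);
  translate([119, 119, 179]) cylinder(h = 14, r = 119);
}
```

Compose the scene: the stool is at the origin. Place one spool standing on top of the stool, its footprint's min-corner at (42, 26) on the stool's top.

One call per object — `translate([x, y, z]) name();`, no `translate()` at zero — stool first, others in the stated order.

stool();
translate([42, 26, 385]) spool();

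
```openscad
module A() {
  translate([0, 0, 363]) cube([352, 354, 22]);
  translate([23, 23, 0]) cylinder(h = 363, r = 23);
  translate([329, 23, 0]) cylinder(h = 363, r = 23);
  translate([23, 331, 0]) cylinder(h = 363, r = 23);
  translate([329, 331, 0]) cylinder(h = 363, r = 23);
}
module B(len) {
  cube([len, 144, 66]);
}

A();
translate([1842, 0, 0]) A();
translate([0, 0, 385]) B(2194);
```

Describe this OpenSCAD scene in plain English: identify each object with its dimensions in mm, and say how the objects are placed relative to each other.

A is a four-legged stool. The seat is a 352×354×22 mm slab whose top surface is at z = 385 mm; four round legs, each 46 mm in diameter, run from the floor (z = 0) to the underside of the seat, each leg's axis is inset half a diameter from the nearest pair of seat edges (so the leg's bounding box is flush with the corner).

B is a rectangular beam 2194 mm long (x), 144 mm deep (y), 66 mm thick (z).

The beam spans the tops of two stools placed 1490 mm apart, resting at z = 385 mm.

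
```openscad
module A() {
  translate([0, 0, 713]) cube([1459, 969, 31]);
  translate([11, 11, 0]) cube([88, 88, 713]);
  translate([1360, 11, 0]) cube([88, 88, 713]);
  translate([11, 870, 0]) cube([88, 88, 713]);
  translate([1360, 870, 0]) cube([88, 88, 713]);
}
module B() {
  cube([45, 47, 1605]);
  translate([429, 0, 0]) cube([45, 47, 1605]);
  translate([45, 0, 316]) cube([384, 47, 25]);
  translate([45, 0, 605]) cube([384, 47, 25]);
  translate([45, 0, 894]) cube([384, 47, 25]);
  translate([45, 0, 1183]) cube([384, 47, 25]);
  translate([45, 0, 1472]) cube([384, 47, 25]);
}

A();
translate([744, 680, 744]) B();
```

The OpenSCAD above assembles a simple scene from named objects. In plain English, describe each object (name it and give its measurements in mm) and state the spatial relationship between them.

A is a table: top 1459 mm (x) × 969 mm (y), 31 mm thick, upper face at z = 744 mm, on four 88×88 mm square legs, each inset 11 mm from the nearest pair of top edges, running from z = 0 to the bottom of the top.

B is a straight ladder. Two 45×47 mm vertical rails, 1605 mm tall, stand 474 mm apart (outside-to-outside) with their front faces coplanar on the −y side. 5 rungs, each 47 mm deep and 25 mm tall, span between the inner faces of the rails, front faces flush with the rails. The lowest rung's underside is at z = 316 mm and rungs are spaced 289 mm apart (underside to underside).

The ladder is on top of the table.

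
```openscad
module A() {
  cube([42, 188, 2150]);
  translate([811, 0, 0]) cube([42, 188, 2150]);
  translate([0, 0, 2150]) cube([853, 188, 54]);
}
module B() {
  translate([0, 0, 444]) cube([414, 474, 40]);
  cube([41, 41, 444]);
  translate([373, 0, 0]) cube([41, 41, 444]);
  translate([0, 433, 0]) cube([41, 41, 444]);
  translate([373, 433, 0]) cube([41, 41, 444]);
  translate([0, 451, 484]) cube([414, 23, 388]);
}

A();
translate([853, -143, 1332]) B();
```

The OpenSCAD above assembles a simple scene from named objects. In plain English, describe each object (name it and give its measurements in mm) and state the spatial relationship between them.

A is a rectangular door frame: two vertical jambs of 42×188 mm section, 2150 mm tall, with a clear opening 769 mm wide between their inner faces. A header 54 mm tall and 188 mm deep lies on top of the jambs and spans the full outside width.

B is a chair. The seat is a 414×474×40 mm slab with its top at z = 484 mm, on four 41×41 mm corner legs (flush with the seat edges, standing on z = 0). A flat backrest 23 mm thick, 388 mm tall, spans the full seat width and rises from the seat top along its +y edge, rear face flush with the rear of the seat.

The chair is beside the door frame with their tops flush at z = 2204.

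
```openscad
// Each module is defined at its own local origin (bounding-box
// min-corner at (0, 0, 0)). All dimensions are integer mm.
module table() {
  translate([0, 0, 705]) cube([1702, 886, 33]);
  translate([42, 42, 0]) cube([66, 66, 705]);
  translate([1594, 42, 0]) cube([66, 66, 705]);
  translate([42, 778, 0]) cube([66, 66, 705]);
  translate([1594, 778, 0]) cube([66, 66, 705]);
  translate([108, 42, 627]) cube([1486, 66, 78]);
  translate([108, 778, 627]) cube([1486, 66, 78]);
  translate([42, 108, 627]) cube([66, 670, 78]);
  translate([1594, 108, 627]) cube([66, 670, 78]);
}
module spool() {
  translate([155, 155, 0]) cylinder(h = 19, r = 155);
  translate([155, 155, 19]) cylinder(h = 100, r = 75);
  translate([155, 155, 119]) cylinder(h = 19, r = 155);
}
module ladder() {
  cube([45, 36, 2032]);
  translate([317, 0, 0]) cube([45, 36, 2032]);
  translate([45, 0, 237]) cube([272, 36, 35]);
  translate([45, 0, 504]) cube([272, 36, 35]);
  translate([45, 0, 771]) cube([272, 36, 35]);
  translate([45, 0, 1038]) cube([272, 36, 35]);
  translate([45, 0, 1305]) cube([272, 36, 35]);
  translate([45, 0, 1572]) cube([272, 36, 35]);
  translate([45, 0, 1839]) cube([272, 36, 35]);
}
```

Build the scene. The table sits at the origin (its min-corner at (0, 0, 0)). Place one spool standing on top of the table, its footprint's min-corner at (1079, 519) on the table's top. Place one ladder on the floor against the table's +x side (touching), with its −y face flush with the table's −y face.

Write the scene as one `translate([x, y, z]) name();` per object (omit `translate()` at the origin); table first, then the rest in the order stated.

table();
translate([1079, 519, 738]) spool();
translate([1702, 0, 0]) ladder();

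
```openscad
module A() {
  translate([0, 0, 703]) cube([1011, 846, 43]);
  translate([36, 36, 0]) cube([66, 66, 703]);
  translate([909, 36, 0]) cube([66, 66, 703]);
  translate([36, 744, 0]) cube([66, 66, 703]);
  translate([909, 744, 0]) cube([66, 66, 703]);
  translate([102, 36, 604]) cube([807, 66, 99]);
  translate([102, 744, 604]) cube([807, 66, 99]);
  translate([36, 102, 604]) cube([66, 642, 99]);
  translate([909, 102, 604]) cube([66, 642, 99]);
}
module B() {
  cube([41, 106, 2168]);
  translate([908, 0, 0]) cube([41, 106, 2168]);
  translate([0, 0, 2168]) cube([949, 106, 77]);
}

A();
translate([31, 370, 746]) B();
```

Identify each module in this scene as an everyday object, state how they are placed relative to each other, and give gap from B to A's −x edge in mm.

A is a table. B is a door frame. The door frame is on top of the table, centred. The gap from the door frame to the table's −x edge is 31 mm.

The door frame's min-x is at 31; the table's min-x is 0; gap = 31 mm.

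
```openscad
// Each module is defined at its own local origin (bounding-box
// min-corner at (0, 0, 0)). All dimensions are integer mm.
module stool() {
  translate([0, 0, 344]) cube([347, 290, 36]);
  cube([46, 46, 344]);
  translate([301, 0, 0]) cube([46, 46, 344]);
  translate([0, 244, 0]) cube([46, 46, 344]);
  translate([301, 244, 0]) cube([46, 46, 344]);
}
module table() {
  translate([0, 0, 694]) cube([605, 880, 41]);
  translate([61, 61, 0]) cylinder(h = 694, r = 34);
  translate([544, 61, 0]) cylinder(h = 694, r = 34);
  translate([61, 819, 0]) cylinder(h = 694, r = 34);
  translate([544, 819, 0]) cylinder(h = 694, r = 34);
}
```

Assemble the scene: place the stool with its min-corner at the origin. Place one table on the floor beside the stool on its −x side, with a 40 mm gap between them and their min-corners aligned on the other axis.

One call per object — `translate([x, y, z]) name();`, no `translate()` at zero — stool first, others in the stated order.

stool();
translate([-645, 0, 0]) table();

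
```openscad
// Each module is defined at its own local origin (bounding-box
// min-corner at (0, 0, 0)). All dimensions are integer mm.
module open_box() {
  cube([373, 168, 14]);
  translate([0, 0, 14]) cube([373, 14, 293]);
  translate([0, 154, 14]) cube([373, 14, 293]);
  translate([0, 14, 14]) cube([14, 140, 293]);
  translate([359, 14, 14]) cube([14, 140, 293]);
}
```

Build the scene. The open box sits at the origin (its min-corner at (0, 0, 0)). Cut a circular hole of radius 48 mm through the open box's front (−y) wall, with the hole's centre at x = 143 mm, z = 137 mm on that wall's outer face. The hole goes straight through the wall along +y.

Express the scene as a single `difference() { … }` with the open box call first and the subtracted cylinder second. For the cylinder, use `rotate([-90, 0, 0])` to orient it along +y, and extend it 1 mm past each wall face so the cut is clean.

difference() {
  open_box();
  translate([143, -1, 137]) rotate([-90, 0, 0]) cylinder(h = 16, r = 48);
}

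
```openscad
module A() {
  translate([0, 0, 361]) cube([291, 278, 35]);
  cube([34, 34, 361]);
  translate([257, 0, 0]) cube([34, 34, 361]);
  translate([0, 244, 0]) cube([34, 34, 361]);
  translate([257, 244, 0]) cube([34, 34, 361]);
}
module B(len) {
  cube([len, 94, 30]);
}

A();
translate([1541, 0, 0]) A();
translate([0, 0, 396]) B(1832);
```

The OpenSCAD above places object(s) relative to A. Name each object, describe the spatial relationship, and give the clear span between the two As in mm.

A is a stool. B is a beam. A beam spans the tops of two stools. The clear span between the two stools is 1250 mm.

Second stool starts at x = 1541; first ends at x = 291; clear span = 1541 − 291 = 1250 mm.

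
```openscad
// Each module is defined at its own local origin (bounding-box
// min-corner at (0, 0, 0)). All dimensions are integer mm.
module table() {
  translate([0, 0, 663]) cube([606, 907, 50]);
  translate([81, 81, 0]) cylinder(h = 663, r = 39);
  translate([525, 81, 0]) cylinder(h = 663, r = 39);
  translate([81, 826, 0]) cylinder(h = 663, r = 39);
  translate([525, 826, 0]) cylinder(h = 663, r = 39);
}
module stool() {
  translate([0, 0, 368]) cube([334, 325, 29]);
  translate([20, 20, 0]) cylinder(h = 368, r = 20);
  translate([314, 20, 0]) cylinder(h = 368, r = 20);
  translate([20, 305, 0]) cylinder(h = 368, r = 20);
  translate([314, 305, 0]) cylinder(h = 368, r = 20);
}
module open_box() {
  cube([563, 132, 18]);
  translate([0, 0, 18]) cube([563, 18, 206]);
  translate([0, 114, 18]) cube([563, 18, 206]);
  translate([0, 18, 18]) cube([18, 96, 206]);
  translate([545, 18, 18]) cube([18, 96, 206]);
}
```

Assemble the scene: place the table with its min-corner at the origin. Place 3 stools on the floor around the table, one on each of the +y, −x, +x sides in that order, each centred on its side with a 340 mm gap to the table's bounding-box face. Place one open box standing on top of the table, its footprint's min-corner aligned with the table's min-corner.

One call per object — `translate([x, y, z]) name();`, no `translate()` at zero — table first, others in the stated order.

table();
translate([136, 1247, 0]) stool();
translate([-674, 291, 0]) stool();
translate([946, 291, 0]) stool();
translate([0, 0, 713]) open_box();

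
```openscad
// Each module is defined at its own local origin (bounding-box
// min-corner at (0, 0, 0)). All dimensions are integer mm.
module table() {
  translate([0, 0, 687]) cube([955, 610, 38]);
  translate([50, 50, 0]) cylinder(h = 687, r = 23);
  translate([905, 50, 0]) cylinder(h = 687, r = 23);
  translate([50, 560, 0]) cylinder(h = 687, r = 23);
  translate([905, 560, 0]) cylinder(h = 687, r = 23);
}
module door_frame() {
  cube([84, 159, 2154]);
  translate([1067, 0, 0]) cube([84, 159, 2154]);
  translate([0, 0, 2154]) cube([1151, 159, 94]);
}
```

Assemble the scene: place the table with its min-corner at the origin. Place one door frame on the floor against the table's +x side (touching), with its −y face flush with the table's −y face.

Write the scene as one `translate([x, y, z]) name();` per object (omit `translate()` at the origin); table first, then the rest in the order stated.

table();
translate([955, 0, 0]) door_frame();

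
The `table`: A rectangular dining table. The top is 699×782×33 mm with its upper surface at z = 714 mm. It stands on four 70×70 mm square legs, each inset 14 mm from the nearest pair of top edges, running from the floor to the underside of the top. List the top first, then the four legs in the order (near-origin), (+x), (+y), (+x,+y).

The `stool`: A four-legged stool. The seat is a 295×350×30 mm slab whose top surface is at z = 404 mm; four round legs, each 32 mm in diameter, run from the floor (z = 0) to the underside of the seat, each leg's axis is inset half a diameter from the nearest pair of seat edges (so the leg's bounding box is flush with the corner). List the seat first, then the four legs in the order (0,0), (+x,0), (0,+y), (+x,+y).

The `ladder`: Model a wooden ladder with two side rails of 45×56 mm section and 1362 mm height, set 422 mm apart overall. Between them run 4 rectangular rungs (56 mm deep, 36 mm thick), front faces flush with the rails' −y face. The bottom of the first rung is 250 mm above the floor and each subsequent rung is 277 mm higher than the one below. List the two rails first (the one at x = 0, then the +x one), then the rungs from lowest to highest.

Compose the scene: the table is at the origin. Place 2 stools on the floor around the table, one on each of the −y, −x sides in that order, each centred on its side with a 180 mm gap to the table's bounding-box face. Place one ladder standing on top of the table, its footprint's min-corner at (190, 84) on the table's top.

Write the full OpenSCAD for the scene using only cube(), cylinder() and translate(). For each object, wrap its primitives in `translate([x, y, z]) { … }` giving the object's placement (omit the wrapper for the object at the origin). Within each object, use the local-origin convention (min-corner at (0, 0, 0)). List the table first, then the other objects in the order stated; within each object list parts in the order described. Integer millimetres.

translate([0, 0, 681]) cube([699, 782, 33]);
translate([14, 14, 0]) cube([70, 70, 681]);
translate([615, 14, 0]) cube([70, 70, 681]);
translate([14, 698, 0]) cube([70, 70, 681]);
translate([615, 698, 0]) cube([70, 70, 681]);
translate([202, -530, 0]) {
  translate([0, 0, 374]) cube([295, 350, 30]);
  translate([16, 16, 0]) cylinder(h = 374, r = 16);
  translate([279, 16, 0]) cylinder(h = 374, r = 16);
  translate([16, 334, 0]) cylinder(h = 374, r = 16);
  translate([279, 334, 0]) cylinder(h = 374, r = 16);
}
translate([-475, 216, 0]) {
  translate([0, 0, 374]) cube([295, 350, 30]);
  translate([16, 16, 0]) cylinder(h = 374, r = 16);
  translate([279, 16, 0]) cylinder(h = 374, r = 16);
  translate([16, 334, 0]) cylinder(h = 374, r = 16);
  translate([279, 334, 0]) cylinder(h = 374, r = 16);
}
translate([190, 84, 714]) {
  cube([45, 56, 1362]);
  translate([377, 0, 0]) cube([45, 56, 1362]);
  translate([45, 0, 250]) cube([332, 56, 36]);
  translate([45, 0, 527]) cube([332, 56, 36]);
  translate([45, 0, 804]) cube([332, 56, 36]);
  translate([45, 0, 1081]) cube([332, 56, 36]);
}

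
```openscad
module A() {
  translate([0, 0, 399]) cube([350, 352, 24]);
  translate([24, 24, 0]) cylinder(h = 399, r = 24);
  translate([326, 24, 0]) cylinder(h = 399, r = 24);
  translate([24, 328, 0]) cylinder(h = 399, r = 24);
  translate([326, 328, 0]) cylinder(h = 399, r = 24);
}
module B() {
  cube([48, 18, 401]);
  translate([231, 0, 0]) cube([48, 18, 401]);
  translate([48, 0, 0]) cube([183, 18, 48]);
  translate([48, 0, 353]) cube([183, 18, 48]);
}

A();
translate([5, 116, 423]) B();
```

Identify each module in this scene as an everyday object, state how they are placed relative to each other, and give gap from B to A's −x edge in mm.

A is a stool. B is a picture frame. The picture frame is on top of the stool. The gap from the picture frame to the stool's −x edge is 5 mm.

The picture frame's min-x is at 5; the stool's min-x is 0; gap = 5 mm.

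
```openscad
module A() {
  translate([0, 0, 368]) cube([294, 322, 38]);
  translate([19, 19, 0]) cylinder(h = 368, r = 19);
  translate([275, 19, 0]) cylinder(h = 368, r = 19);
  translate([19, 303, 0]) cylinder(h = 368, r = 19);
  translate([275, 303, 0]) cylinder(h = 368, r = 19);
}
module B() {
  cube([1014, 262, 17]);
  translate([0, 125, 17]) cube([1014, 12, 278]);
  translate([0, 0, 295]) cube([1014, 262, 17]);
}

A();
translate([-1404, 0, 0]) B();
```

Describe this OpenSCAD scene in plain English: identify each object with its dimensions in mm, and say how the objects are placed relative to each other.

A is a simple wooden stool: a rectangular seat 294 mm (x) by 322 mm (y), 38 mm thick, top face at z = 406 mm, on four round legs, each 38 mm in diameter. The legs rest on z = 0, each leg's axis is inset half a diameter from the nearest pair of seat edges (so the leg's bounding box is flush with the corner).

B is an I-beam lying along x, 1014 mm long. Overall section height 312 mm. Two flanges 262 mm wide (y) and 17 mm thick, one on the floor and one at the top; a web 12 mm thick runs between them, centred on the flange width.

The I-beam is on the floor beside the stool on its −x side.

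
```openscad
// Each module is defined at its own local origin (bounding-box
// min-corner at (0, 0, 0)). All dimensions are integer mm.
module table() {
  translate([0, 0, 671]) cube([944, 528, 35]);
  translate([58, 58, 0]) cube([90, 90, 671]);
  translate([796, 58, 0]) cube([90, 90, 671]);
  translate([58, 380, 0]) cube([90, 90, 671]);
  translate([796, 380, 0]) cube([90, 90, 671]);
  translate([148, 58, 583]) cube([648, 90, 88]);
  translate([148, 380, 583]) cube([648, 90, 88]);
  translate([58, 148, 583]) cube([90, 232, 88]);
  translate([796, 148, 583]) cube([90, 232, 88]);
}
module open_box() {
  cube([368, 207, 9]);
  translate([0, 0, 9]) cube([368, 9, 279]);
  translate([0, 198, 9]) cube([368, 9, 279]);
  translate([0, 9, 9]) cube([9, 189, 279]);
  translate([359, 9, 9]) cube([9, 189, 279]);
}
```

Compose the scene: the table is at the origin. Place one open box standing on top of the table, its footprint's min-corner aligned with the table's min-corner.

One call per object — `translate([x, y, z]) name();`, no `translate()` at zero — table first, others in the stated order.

table();
translate([0, 0, 706]) open_box();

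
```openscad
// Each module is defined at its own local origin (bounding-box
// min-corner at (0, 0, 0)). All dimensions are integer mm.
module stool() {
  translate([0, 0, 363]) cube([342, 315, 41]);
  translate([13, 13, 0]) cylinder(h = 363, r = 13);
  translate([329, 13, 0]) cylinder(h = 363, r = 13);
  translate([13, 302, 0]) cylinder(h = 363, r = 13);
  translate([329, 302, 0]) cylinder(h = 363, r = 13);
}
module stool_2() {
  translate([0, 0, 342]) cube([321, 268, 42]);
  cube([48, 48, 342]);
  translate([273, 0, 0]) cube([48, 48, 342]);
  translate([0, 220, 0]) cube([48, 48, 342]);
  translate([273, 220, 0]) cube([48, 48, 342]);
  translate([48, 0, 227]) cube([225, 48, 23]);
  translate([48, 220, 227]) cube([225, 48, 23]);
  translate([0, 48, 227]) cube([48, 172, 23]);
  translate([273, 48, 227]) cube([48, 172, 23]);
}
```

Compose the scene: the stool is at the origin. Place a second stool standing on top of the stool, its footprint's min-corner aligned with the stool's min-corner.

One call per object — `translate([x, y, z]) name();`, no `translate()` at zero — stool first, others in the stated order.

stool();
translate([0, 0, 404]) stool_2();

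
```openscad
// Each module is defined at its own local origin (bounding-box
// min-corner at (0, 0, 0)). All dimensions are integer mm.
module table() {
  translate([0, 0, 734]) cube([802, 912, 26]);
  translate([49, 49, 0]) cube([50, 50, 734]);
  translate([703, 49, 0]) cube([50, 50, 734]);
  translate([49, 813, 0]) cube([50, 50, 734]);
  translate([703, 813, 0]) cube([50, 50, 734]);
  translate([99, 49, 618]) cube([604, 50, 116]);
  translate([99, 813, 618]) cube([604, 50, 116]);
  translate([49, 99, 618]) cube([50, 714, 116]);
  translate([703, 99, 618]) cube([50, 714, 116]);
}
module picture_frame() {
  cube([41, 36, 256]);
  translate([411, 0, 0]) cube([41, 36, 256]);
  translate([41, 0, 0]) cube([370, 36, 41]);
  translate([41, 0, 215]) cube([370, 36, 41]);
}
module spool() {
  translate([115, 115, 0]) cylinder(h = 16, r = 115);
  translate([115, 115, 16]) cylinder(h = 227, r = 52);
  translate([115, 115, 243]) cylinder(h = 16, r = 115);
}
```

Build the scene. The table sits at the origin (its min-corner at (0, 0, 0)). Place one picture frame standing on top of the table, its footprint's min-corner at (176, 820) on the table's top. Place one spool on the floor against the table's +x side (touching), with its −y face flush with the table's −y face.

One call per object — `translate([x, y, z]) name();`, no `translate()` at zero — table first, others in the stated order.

table();
translate([176, 820, 760]) picture_frame();
translate([802, 0, 0]) spool();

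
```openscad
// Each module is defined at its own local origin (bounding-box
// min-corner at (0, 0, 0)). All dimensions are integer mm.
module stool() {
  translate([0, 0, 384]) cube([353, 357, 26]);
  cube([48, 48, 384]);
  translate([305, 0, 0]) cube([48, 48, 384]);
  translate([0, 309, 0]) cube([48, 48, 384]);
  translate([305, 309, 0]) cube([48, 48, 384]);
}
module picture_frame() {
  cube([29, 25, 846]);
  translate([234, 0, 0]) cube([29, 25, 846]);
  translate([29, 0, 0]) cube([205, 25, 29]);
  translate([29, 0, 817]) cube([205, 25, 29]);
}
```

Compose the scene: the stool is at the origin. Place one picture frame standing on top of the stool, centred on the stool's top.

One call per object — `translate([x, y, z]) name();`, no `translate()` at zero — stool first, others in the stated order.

stool();
translate([45, 166, 410]) picture_frame();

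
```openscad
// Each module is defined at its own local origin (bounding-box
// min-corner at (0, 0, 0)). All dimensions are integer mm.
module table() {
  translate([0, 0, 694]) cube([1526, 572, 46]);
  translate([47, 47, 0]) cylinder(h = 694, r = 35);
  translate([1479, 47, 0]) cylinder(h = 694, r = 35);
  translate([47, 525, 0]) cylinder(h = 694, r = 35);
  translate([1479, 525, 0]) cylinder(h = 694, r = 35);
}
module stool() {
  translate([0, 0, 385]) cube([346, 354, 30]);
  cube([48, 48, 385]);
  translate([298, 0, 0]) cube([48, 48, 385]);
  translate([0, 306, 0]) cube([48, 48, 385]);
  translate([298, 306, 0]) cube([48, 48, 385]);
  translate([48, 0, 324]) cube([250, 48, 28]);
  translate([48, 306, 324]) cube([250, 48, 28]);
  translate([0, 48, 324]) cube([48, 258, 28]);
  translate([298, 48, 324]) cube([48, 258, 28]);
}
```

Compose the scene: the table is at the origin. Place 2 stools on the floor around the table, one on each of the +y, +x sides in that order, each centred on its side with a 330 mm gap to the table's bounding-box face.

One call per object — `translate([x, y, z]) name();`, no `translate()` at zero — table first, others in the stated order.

table();
translate([590, 902, 0]) stool();
translate([1856, 109, 0]) stool();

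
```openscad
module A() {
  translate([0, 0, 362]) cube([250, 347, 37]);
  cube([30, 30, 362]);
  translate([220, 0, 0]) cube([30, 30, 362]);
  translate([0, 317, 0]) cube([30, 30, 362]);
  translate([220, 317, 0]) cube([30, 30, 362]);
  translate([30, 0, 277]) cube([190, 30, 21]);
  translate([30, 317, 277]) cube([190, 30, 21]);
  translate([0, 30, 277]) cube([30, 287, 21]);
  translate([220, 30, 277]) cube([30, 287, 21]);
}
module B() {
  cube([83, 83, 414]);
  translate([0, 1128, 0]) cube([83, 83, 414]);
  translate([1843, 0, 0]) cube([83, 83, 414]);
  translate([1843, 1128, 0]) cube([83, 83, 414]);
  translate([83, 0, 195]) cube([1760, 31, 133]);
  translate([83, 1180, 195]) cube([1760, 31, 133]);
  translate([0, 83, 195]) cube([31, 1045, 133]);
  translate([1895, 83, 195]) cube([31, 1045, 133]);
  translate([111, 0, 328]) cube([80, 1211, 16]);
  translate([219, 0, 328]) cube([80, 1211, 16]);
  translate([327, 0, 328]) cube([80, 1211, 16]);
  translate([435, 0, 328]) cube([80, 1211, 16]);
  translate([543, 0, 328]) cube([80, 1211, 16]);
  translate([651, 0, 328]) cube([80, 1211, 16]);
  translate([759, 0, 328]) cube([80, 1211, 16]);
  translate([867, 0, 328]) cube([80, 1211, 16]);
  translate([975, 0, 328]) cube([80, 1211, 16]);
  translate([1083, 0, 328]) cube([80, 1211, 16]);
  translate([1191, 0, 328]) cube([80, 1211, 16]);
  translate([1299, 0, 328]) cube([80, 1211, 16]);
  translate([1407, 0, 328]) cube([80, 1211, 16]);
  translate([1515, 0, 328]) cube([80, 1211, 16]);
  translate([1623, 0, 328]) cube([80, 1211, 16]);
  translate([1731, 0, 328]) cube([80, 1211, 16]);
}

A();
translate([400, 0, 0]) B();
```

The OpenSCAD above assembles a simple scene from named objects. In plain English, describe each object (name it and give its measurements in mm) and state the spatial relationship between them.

A is a four-legged stool. The seat is 250×347 mm, 37 mm thick, top at z = 399 mm. It stands on four square legs, each 30×30 mm in cross-section, from z = 0 to the seat underside, each flush with a corner of the seat. Four stretchers, 30 mm wide and 21 mm tall, connect adjacent legs with their undersides at z = 277 mm, each running between the inner faces of the legs it joins and aligned with the legs' outer faces on the other axis.

B is a bed frame 1926 mm long (x) by 1211 mm wide (y). Four 83×83 mm corner posts, 414 mm tall, at the corners of the footprint. Four rails of 31 mm thickness and 133 mm height run between adjacent posts with their undersides at z = 195 mm, their outer faces flush with the outside of the frame (the two x-running rails run between the posts' inner faces; the two y-running rails run between the posts' inner faces). 16 slats, each 80 mm wide (x) and 16 mm thick, lie across the top of the two x-running rails, running the full 1211 mm width of the frame in y; the slats are evenly spaced along x between the inner faces of the end posts with equal gaps (rounded down to the nearest mm) at the −x end and between each pair — any rounding remainder accumulates at the +x end.

The bed frame is on the floor beside the stool on its +x side.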